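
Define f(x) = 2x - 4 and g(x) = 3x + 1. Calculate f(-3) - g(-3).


f(-3) = -10
g(-3) = -8
Difference = -2

-2


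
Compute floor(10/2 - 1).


10/2 = 5
5 - 1 = 4
floor(4) = 4

4


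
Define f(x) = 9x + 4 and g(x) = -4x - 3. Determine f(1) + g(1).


f(1) = 13
g(1) = -7
Sum = 6

6


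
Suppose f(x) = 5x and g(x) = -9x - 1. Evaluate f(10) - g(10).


f(10) = 50
g(10) = -91
Difference = 141

141


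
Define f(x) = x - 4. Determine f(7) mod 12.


f(7) = 3
3 mod 12 = 3

3


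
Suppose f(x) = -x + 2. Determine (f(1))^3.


f(1) = 1
(1)^3 = 1

1


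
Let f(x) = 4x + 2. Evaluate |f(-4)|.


14


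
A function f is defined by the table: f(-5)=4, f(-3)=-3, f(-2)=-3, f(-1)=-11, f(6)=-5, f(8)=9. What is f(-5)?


4


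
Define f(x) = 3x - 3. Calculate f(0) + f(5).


f(0) = -3
f(5) = 12
Sum = 9

9


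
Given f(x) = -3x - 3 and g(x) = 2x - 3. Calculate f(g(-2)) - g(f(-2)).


15


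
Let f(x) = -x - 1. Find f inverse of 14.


Solve -x - 1 = 14
x = (14 + 1) / (-1) = -15

-15


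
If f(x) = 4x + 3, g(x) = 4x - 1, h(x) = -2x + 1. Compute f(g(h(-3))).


h(-3) = 7
g(7) = 27
f(27) = 111

111


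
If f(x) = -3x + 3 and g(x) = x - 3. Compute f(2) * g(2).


f(2) = -3
g(2) = -1
Product = 3

3


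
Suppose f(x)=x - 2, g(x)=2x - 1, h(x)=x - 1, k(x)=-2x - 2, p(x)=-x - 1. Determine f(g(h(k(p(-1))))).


p(-1) = 0
k(0) = -2
h(-2) = -3
g(-3) = -7
f(-7) = -9

-9


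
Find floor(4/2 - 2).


0


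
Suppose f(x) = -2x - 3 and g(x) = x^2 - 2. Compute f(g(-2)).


g(-2) = 2
f(2) = -7

-7


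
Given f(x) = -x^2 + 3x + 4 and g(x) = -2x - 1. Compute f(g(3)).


g(3) = -7
f(-7) = (-1)*(-7)^2 + 3*(-7) + 4 = -66

-66


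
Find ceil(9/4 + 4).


7


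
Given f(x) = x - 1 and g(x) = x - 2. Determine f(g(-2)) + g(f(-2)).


f(g(-2)) = -5
g(f(-2)) = -5
Sum = -10

-10


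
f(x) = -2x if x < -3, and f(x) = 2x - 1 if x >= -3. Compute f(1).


1 satisfies x >= -3
f(1) = 1

1


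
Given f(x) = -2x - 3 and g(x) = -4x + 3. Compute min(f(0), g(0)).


f(0) = -3
g(0) = 3
min = -3

-3


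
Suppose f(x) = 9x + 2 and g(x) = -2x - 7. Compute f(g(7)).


g(7) = -21
f(-21) = -187

-187


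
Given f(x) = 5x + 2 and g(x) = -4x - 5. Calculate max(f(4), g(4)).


f(4) = 22
g(4) = -21
max = 22

22


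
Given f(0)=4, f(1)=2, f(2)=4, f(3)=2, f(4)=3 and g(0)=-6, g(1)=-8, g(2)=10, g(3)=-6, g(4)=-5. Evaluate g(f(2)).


f(2) = 4
g(4) = -5

-5


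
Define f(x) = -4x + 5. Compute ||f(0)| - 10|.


f(0) = 5
|5| = 5
|5 - 10| = 5

5


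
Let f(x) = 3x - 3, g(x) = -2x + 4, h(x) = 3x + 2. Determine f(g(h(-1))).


h(-1) = -1
g(-1) = 6
f(6) = 15

15


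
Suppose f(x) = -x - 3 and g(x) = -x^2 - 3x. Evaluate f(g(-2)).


g(-2) = 2
f(2) = -5

-5


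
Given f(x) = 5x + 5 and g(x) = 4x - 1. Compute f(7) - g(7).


13


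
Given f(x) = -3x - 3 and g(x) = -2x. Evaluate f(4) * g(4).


f(4) = -15
g(4) = -8
Product = 120

120


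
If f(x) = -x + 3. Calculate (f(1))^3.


f(1) = 2
(2)^3 = 8

8


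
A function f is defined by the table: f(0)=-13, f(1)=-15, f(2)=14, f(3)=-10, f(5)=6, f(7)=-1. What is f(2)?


Reading from the table at x = 2

14


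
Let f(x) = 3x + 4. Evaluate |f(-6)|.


f(-6) = -14
|-14| = 14

14


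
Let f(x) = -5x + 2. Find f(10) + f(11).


f(10) = -48
f(11) = -53
Sum = -101

-101


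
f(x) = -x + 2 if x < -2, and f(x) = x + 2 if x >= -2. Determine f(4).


6


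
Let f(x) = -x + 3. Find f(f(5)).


f(5) = -2
f(-2) = 5

5


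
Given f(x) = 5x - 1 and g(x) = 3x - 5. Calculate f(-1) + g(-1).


f(-1) = -6
g(-1) = -8
Sum = -14

-14


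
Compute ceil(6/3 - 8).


-6


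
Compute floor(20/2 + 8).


20/2 = 10
10 + 8 = 18
floor(18) = 18

18


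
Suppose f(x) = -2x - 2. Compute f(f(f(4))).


-38


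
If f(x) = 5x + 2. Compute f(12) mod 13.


10


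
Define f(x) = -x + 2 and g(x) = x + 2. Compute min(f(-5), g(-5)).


f(-5) = 7
g(-5) = -3
min = -3

-3


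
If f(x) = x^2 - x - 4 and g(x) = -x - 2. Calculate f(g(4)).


g(4) = -6
f(-6) = 1*(-6)^2 - 1*(-6) - 4 = 38

38


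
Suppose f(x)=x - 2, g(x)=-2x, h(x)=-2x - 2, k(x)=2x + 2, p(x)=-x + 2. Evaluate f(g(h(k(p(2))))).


p(2) = 0
k(0) = 2
h(2) = -6
g(-6) = 12
f(12) = 10

10


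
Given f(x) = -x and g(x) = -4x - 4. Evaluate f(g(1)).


g(1) = -8
f(-8) = 8

8


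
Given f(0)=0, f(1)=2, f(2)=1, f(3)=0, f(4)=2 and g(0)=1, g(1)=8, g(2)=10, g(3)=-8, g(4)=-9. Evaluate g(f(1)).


f(1) = 2
g(2) = 10

10


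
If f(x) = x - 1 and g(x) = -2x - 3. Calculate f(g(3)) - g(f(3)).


f(g(3)) = -10
g(f(3)) = -7
Difference = -3

-3


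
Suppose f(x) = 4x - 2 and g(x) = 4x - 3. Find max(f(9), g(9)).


f(9) = 34
g(9) = 33
max = 34

34


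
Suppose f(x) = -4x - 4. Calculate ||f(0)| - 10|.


f(0) = -4
|-4| = 4
|4 - 10| = 6

6


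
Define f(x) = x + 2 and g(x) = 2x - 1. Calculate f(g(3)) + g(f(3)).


16


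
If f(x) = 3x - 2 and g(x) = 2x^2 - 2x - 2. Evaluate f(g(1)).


-8


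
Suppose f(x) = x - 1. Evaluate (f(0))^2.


f(0) = -1
(-1)^2 = 1

1


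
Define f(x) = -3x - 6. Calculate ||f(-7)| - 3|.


f(-7) = 15
|15| = 15
|15 - 3| = 12

12


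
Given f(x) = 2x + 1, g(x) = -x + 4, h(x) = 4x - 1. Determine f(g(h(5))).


-29


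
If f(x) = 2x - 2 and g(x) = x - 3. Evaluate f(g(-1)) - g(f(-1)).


f(g(-1)) = -10
g(f(-1)) = -7
Difference = -3

-3


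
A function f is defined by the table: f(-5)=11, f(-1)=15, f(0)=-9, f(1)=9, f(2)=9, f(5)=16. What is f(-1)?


Reading from the table at x = -1

15


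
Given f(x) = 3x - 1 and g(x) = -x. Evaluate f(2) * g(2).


f(2) = 5
g(2) = -2
Product = -10

-10


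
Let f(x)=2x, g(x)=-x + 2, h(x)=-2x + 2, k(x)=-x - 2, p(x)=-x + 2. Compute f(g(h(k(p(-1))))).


p(-1) = 3
k(3) = -5
h(-5) = 12
g(12) = -10
f(-10) = -20

-20


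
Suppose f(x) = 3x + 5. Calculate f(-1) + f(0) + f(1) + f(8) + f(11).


f(-1) = 2
f(0) = 5
f(1) = 8
f(8) = 29
f(11) = 38
Sum = 82

82


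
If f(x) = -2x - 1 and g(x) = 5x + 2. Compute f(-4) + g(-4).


f(-4) = 7
g(-4) = -18
Sum = -11

-11


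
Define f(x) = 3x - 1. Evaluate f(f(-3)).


f(-3) = -10
f(-10) = -31

-31


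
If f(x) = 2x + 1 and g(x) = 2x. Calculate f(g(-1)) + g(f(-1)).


f(g(-1)) = -3
g(f(-1)) = -2
Sum = -5

-5


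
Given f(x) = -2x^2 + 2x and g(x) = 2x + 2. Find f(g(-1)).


g(-1) = 0
f(0) = (-2)*(0)^2 + 2*(0) = 0

0


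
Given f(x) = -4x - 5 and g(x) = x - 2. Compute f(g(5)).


g(5) = 3
f(3) = -17

-17


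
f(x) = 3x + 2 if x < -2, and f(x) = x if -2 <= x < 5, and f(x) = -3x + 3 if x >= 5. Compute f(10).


10 satisfies x >= 5
f(10) = -27

-27


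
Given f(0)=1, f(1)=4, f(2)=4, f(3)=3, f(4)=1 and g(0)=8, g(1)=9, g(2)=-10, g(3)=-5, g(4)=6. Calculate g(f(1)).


f(1) = 4
g(4) = 6

6


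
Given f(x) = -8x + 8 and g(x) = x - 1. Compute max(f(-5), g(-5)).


f(-5) = 48
g(-5) = -6
max = 48

48


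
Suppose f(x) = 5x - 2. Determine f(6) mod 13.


f(6) = 28
28 mod 13 = 2

2


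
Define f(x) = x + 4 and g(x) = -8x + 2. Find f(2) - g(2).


f(2) = 6
g(2) = -14
Difference = 20

20


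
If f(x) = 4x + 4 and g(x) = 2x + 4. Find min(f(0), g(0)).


f(0) = 4
g(0) = 4
min = 4

4


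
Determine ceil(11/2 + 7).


11/2 = 5.5
5.5 + 7 = 12.5
ceil(12.5) = 13

13


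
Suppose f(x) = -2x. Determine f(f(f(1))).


f(1) = -2
f(-2) = 4
f(4) = -8

-8


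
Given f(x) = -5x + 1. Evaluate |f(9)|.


f(9) = -44
|-44| = 44

44


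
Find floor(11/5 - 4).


11/5 = 2.2
2.2 - 4 = -1.8
floor(-1.8) = -2

-2


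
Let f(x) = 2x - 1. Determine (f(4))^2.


f(4) = 7
(7)^2 = 49

49


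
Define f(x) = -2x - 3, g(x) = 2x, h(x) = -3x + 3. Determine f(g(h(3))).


h(3) = -6
g(-6) = -12
f(-12) = 21

21


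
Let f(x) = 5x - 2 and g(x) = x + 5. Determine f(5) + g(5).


f(5) = 23
g(5) = 10
Sum = 33

33


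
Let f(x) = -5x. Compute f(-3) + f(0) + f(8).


-25


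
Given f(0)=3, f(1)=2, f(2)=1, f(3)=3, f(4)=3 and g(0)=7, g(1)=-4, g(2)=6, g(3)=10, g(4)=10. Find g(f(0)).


10


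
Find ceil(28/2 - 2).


12


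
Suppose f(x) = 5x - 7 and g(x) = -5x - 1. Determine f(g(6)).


g(6) = -31
f(-31) = -162

-162


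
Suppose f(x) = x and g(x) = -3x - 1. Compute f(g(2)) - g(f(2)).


f(g(2)) = -7
g(f(2)) = -7
Difference = 0

0


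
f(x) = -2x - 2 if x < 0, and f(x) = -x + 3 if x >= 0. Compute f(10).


10 satisfies x >= 0
f(10) = -7

-7


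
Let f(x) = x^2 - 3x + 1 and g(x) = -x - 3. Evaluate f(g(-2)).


g(-2) = -1
f(-1) = 1*(-1)^2 - 3*(-1) + 1 = 5

5


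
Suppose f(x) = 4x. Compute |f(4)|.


f(4) = 16
|16| = 16

16


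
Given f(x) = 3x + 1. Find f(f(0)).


f(0) = 1
f(1) = 4

4


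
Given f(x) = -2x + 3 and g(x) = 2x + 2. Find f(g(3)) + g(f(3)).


f(g(3)) = -13
g(f(3)) = -4
Sum = -17

-17


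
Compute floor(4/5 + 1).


4/5 = 0.8
0.8 + 1 = 1.8
floor(1.8) = 1

1


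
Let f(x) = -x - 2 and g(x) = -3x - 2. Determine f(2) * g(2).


f(2) = -4
g(2) = -8
Product = 32

32


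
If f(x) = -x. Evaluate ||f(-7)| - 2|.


f(-7) = 7
|7| = 7
|7 - 2| = 5

5


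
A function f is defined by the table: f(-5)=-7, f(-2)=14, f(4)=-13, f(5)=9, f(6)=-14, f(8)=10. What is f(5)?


9


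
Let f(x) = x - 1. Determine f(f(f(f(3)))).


f(3) = 2
f(2) = 1
f(1) = 0
f(0) = -1

-1


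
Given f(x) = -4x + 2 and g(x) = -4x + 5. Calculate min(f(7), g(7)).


-26


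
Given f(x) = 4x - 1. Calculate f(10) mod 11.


f(10) = 39
39 mod 11 = 6

6


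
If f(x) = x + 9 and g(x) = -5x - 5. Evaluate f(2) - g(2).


26


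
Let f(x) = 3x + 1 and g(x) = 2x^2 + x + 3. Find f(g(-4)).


g(-4) = 31
f(31) = 94

94


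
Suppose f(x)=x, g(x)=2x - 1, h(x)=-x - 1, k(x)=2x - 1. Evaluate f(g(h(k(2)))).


k(2) = 3
h(3) = -4
g(-4) = -9
f(-9) = -9

-9


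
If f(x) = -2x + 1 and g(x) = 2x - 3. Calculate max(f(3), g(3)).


f(3) = -5
g(3) = 3
max = 3

3


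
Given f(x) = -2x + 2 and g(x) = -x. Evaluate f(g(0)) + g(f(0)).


f(g(0)) = 2
g(f(0)) = -2
Sum = 0

0


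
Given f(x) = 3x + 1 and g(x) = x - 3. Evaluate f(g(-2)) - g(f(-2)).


f(g(-2)) = -14
g(f(-2)) = -8
Difference = -6

-6


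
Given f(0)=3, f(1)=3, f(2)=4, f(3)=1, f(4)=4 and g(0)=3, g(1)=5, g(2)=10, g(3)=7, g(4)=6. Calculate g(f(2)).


f(2) = 4
g(4) = 6

6


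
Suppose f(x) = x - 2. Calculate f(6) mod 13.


f(6) = 4
4 mod 13 = 4

4


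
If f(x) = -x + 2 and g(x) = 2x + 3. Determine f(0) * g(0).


f(0) = 2
g(0) = 3
Product = 6

6


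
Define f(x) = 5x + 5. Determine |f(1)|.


f(1) = 10
|10| = 10

10


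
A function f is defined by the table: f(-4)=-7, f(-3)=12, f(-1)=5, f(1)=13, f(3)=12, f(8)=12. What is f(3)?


Reading from the table at x = 3

12


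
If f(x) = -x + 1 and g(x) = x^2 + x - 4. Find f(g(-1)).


g(-1) = -4
f(-4) = 5

5


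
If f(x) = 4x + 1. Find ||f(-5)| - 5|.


f(-5) = -19
|-19| = 19
|19 - 5| = 14

14


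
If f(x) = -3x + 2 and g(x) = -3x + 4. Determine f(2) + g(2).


f(2) = -4
g(2) = -2
Sum = -6

-6


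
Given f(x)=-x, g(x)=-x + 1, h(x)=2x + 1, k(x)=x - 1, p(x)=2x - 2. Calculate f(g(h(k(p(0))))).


p(0) = -2
k(-2) = -3
h(-3) = -5
g(-5) = 6
f(6) = -6

-6


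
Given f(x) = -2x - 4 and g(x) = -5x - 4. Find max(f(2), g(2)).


f(2) = -8
g(2) = -14
max = -8

-8


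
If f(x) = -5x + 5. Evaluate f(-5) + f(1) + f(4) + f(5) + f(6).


f(-5) = 30
f(1) = 0
f(4) = -15
f(5) = -20
f(6) = -25
Sum = -30

-30


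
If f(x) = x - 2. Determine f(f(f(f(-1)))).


f(-1) = -3
f(-3) = -5
f(-5) = -7
f(-7) = -9

-9


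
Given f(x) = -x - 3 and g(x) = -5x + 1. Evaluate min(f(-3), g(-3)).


f(-3) = 0
g(-3) = 16
min = 0

0


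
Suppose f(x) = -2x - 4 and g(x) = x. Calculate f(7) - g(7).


f(7) = -18
g(7) = 7
Difference = -25

-25


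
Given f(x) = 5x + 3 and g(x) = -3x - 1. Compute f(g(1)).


-17


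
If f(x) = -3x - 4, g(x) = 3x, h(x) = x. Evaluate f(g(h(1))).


h(1) = 1
g(1) = 3
f(3) = -13

-13


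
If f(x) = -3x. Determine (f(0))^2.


f(0) = 0
(0)^2 = 0

0


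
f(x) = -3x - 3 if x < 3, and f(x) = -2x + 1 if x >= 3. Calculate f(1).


1 satisfies x < 3
f(1) = -6

-6


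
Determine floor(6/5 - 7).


6/5 = 1.2
1.2 - 7 = -5.8
floor(-5.8) = -6

-6


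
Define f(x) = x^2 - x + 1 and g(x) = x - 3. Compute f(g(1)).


g(1) = -2
f(-2) = 1*(-2)^2 - 1*(-2) + 1 = 7

7


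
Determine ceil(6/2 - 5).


-2


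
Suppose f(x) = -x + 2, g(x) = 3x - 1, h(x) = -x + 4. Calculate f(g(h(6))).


9


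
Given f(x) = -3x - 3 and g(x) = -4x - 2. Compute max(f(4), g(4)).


f(4) = -15
g(4) = -18
max = -15

-15


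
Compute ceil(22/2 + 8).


22/2 = 11
11 + 8 = 19
ceil(19) = 19

19


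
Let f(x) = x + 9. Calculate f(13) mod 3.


f(13) = 22
22 mod 3 = 1

1


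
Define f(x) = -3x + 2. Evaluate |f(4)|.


f(4) = -10
|-10| = 10

10


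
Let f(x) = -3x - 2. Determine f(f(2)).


22


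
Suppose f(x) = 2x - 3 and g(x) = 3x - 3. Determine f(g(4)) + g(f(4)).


f(g(4)) = 15
g(f(4)) = 12
Sum = 27

27


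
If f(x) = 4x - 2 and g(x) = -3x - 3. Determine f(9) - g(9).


f(9) = 34
g(9) = -30
Difference = 64

64


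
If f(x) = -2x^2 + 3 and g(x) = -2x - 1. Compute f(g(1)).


-15


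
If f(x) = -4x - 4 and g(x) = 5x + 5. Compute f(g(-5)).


g(-5) = -20
f(-20) = 76

76


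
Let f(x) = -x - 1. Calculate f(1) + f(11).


f(1) = -2
f(11) = -12
Sum = -14

-14


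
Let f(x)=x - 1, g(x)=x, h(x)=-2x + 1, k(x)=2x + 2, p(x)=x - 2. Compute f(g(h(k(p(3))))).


p(3) = 1
k(1) = 4
h(4) = -7
g(-7) = -7
f(-7) = -8

-8


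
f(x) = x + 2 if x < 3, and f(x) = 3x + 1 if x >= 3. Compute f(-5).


-5 satisfies x < 3
f(-5) = -3

-3


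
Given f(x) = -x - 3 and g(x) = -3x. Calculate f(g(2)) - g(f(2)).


f(g(2)) = 3
g(f(2)) = 15
Difference = -12

-12


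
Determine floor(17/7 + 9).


17/7 = 2.4286
2.4286 + 9 = 11.4286
floor(11.4286) = 11

11


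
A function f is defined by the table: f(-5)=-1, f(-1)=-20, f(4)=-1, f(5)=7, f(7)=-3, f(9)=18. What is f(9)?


Reading from the table at x = 9

18


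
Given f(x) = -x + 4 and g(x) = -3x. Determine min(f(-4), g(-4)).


f(-4) = 8
g(-4) = 12
min = 8

8


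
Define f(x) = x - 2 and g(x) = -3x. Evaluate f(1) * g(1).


3


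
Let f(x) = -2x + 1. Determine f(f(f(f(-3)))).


f(-3) = 7
f(7) = -13
f(-13) = 27
f(27) = -53

-53


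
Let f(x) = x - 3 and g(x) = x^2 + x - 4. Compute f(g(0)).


-7


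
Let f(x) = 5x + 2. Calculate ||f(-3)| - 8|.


f(-3) = -13
|-13| = 13
|13 - 8| = 5

5


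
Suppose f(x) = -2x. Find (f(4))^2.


f(4) = -8
(-8)^2 = 64

64


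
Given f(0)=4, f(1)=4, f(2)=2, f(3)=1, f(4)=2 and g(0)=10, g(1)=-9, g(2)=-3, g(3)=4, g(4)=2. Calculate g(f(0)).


f(0) = 4
g(4) = 2

2


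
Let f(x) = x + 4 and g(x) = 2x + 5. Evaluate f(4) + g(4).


f(4) = 8
g(4) = 13
Sum = 21

21


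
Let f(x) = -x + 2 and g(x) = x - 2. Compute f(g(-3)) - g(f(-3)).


f(g(-3)) = 7
g(f(-3)) = 3
Difference = 4

4


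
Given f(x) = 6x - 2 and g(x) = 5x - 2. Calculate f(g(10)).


g(10) = 48
f(48) = 286

286


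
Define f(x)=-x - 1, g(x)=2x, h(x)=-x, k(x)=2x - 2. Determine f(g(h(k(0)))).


k(0) = -2
h(-2) = 2
g(2) = 4
f(4) = -5

-5


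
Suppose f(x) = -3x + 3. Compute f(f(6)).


48


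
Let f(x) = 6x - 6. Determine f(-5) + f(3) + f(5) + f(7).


f(-5) = -36
f(3) = 12
f(5) = 24
f(7) = 36
Sum = 36

36


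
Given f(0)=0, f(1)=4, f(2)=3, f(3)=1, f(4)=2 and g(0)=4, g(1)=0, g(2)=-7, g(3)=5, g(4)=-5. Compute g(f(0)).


f(0) = 0
g(0) = 4

4


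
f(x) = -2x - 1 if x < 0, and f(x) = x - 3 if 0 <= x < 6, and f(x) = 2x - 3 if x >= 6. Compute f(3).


3 satisfies 0 <= x < 6
f(3) = 0

0


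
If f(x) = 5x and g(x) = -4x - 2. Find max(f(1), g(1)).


f(1) = 5
g(1) = -6
max = 5

5


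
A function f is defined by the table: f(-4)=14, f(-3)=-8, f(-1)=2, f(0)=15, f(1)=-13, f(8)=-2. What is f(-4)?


Reading from the table at x = -4

14


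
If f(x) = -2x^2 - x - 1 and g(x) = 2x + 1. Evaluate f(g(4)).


g(4) = 9
f(9) = (-2)*(9)^2 - 1*(9) - 1 = -172

-172


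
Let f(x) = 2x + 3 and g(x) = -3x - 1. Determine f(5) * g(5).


f(5) = 13
g(5) = -16
Product = -208

-208


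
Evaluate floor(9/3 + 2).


9/3 = 3
3 + 2 = 5
floor(5) = 5

5


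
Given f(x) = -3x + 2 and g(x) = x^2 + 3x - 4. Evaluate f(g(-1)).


g(-1) = -6
f(-6) = 20

20


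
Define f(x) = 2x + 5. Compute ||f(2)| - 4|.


f(2) = 9
|9| = 9
|9 - 4| = 5

5


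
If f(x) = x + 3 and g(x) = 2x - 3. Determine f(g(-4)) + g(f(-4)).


f(g(-4)) = -8
g(f(-4)) = -5
Sum = -13

-13


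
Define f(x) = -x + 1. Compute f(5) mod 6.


2


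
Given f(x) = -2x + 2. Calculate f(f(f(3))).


f(3) = -4
f(-4) = 10
f(10) = -18

-18


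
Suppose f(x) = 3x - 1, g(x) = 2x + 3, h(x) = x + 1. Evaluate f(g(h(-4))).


h(-4) = -3
g(-3) = -3
f(-3) = -10

-10


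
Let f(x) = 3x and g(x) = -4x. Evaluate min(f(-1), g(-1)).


f(-1) = -3
g(-1) = 4
min = -3

-3


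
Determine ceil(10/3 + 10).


14


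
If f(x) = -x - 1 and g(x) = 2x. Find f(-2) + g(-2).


f(-2) = 1
g(-2) = -4
Sum = -3

-3


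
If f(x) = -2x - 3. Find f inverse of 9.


Solve -2x - 3 = 9
x = (9 + 3) / (-2) = -6

-6


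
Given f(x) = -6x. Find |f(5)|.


30


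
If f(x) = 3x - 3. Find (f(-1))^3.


f(-1) = -6
(-6)^3 = -216

-216


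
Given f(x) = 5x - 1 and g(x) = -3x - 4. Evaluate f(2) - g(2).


f(2) = 9
g(2) = -10
Difference = 19

19


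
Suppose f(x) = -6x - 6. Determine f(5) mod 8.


4


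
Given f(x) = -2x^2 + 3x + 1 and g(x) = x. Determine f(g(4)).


-19


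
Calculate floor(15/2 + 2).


15/2 = 7.5
7.5 + 2 = 9.5
floor(9.5) = 9

9


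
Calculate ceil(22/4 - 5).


22/4 = 5.5
5.5 - 5 = 0.5
ceil(0.5) = 1

1


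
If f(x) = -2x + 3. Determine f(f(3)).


9


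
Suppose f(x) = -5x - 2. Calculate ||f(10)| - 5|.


47


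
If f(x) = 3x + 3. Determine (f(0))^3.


f(0) = 3
(3)^3 = 27

27


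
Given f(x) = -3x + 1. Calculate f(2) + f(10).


f(2) = -5
f(10) = -29
Sum = -34

-34


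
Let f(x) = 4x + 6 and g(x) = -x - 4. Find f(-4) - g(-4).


-10


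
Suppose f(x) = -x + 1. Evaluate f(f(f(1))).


0


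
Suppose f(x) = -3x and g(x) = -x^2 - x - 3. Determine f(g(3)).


g(3) = -15
f(-15) = 45

45


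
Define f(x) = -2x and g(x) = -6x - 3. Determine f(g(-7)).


g(-7) = 39
f(39) = -78

-78


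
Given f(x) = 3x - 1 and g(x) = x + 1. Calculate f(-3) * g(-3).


f(-3) = -10
g(-3) = -2
Product = 20

20


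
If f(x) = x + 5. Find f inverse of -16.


Solve x + 5 = -16
x = (-16 - 5) / 1 = -21

-21


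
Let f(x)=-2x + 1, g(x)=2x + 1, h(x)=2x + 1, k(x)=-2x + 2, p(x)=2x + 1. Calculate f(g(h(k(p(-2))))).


p(-2) = -3
k(-3) = 8
h(8) = 17
g(17) = 35
f(35) = -69

-69


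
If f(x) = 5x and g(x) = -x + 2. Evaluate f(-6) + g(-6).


f(-6) = -30
g(-6) = 8
Sum = -22

-22


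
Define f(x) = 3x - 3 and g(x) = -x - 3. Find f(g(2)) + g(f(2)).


f(g(2)) = -18
g(f(2)) = -6
Sum = -24

-24


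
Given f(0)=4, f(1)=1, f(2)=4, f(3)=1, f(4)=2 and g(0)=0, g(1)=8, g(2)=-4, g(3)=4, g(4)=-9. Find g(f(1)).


f(1) = 1
g(1) = 8

8


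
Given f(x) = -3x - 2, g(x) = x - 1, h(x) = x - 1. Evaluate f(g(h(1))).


h(1) = 0
g(0) = -1
f(-1) = 1

1


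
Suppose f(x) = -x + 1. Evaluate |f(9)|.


f(9) = -8
|-8| = 8

8


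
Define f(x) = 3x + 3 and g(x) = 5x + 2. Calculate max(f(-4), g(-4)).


-9


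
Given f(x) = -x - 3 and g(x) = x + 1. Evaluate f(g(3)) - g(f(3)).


-2


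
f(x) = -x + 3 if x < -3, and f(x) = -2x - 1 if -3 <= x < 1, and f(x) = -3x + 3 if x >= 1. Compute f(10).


-27


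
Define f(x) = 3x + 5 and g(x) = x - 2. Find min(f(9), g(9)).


f(9) = 32
g(9) = 7
min = 7

7


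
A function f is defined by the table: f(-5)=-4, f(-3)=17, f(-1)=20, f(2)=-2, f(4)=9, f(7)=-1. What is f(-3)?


Reading from the table at x = -3

17


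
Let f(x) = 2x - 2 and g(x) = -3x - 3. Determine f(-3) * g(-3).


-48


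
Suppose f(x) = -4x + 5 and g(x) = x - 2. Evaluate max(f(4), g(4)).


f(4) = -11
g(4) = 2
max = 2

2


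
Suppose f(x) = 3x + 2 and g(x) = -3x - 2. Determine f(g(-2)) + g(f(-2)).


f(g(-2)) = 14
g(f(-2)) = 10
Sum = 24

24


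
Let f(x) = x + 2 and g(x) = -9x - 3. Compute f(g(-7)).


g(-7) = 60
f(60) = 62

62


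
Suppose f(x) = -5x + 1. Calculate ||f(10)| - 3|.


f(10) = -49
|-49| = 49
|49 - 3| = 46

46


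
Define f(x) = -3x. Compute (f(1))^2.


9


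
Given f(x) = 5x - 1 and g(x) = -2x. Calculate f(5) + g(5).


14


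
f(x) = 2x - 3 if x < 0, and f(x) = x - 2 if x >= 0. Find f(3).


3 satisfies x >= 0
f(3) = 1

1


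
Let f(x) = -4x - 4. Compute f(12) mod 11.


f(12) = -52
-52 mod 11 = 3

3


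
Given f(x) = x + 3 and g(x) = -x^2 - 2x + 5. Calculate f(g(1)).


g(1) = 2
f(2) = 5

5


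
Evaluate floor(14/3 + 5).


14/3 = 4.6667
4.6667 + 5 = 9.6667
floor(9.6667) = 9

9


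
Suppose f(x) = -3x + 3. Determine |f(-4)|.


f(-4) = 15
|15| = 15

15


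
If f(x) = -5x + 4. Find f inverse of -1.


Solve -5x + 4 = -1
x = (-1 - 4) / (-5) = 1

1


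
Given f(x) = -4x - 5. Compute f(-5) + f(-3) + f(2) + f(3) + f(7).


-41


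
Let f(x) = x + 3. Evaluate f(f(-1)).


5


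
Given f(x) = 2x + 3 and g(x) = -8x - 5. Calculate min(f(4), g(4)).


f(4) = 11
g(4) = -37
min = -37

-37


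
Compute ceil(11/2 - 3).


11/2 = 5.5
5.5 - 3 = 2.5
ceil(2.5) = 3

3


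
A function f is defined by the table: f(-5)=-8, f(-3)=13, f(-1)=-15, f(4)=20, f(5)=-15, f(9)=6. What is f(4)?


20


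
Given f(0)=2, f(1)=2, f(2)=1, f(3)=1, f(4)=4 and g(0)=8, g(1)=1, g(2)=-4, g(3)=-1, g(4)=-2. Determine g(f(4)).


f(4) = 4
g(4) = -2

-2


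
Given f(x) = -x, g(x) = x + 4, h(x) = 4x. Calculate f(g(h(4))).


h(4) = 16
g(16) = 20
f(20) = -20

-20


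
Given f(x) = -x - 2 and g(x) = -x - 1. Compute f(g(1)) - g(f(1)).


f(g(1)) = 0
g(f(1)) = 2
Difference = -2

-2


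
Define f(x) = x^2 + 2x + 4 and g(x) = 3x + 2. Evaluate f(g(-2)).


g(-2) = -4
f(-4) = 1*(-4)^2 + 2*(-4) + 4 = 12

12


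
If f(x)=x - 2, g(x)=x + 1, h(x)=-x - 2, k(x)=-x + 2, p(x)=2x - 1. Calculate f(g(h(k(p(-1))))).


-8


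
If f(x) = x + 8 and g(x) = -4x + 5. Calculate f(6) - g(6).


33


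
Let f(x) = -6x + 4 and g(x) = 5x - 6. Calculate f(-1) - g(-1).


f(-1) = 10
g(-1) = -11
Difference = 21

21


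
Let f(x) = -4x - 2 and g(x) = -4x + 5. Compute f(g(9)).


g(9) = -31
f(-31) = 122

122


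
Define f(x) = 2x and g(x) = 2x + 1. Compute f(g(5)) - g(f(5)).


f(g(5)) = 22
g(f(5)) = 21
Difference = 1

1


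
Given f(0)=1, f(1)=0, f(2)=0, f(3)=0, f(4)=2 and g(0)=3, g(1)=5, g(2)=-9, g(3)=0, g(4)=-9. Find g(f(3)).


f(3) = 0
g(0) = 3

3


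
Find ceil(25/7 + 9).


25/7 = 3.5714
3.5714 + 9 = 12.5714
ceil(12.5714) = 13

13


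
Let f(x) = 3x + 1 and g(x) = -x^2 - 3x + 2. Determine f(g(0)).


7


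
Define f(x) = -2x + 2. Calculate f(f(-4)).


-18


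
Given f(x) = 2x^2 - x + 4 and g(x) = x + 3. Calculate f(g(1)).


32


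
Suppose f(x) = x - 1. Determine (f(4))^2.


f(4) = 3
(3)^2 = 9

9


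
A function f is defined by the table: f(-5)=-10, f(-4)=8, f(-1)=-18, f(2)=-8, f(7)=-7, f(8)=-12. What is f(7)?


Reading from the table at x = 7

-7


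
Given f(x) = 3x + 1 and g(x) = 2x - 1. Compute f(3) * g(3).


50


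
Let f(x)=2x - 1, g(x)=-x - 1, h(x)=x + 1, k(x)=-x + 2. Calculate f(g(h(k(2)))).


-5


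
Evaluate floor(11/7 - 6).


11/7 = 1.5714
1.5714 - 6 = -4.4286
floor(-4.4286) = -5

-5


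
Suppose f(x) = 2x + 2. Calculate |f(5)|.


f(5) = 12
|12| = 12

12


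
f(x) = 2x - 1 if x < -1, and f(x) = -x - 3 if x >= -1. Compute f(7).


7 satisfies x >= -1
f(7) = -10

-10


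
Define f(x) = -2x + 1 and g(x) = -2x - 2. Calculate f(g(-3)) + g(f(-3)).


-23


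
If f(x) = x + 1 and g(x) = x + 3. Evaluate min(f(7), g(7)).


f(7) = 8
g(7) = 10
min = 8

8


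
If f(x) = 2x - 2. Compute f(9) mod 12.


f(9) = 16
16 mod 12 = 4

4


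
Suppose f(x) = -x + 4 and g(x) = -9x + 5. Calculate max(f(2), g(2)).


f(2) = 2
g(2) = -13
max = 2

2


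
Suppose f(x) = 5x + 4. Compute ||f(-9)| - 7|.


f(-9) = -41
|-41| = 41
|41 - 7| = 34

34


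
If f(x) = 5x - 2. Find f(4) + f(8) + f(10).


f(4) = 18
f(8) = 38
f(10) = 48
Sum = 104

104


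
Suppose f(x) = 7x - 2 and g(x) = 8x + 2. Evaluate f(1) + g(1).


f(1) = 5
g(1) = 10
Sum = 15

15


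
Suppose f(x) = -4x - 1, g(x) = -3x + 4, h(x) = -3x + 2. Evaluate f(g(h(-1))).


h(-1) = 5
g(5) = -11
f(-11) = 43

43


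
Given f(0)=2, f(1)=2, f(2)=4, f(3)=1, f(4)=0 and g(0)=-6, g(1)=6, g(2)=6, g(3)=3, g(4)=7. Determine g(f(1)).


f(1) = 2
g(2) = 6

6


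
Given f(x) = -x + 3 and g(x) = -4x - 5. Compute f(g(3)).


g(3) = -17
f(-17) = 20

20


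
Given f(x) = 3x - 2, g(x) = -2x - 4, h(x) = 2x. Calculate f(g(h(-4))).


h(-4) = -8
g(-8) = 12
f(12) = 34

34


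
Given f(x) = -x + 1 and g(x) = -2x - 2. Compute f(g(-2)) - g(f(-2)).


f(g(-2)) = -1
g(f(-2)) = -8
Difference = 7

7


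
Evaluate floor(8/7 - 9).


8/7 = 1.1429
1.1429 - 9 = -7.8571
floor(-7.8571) = -8

-8


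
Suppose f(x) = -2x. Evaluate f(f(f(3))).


f(3) = -6
f(-6) = 12
f(12) = -24

-24


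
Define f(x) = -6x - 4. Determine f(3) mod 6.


f(3) = -22
-22 mod 6 = 2

2


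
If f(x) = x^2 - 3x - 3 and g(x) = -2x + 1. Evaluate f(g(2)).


g(2) = -3
f(-3) = 1*(-3)^2 - 3*(-3) - 3 = 15

15


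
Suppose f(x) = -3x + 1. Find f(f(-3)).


f(-3) = 10
f(10) = -29

-29


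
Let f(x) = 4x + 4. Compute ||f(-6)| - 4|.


f(-6) = -20
|-20| = 20
|20 - 4| = 16

16


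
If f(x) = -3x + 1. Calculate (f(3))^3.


-512


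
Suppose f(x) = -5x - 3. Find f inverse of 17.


Solve -5x - 3 = 17
x = (17 + 3) / (-5) = -4

-4


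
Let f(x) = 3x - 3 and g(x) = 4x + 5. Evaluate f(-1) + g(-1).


f(-1) = -6
g(-1) = 1
Sum = -5

-5


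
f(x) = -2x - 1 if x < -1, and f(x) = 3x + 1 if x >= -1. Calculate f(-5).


-5 satisfies x < -1
f(-5) = 9

9


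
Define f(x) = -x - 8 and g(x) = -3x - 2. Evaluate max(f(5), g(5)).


-13


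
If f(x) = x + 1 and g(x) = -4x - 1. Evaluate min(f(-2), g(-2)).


f(-2) = -1
g(-2) = 7
min = -1

-1


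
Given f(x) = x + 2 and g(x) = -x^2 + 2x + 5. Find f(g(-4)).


g(-4) = -19
f(-19) = -17

-17


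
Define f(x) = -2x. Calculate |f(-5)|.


f(-5) = 10
|10| = 10

10


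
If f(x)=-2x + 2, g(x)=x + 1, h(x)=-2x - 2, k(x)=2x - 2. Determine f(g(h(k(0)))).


k(0) = -2
h(-2) = 2
g(2) = 3
f(3) = -4

-4


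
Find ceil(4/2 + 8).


4/2 = 2
2 + 8 = 10
ceil(10) = 10

10


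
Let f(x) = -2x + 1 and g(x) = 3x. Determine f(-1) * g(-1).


f(-1) = 3
g(-1) = -3
Product = -9

-9


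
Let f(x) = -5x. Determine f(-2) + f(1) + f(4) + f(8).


f(-2) = 10
f(1) = -5
f(4) = -20
f(8) = -40
Sum = -55

-55


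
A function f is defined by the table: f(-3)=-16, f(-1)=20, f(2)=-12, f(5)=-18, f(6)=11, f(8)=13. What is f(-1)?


Reading from the table at x = -1

20


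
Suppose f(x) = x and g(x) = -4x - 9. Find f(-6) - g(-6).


f(-6) = -6
g(-6) = 15
Difference = -21

-21


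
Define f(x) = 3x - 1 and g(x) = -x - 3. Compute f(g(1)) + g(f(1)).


f(g(1)) = -13
g(f(1)) = -5
Sum = -18

-18


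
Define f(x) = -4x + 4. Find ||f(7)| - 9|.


f(7) = -24
|-24| = 24
|24 - 9| = 15

15


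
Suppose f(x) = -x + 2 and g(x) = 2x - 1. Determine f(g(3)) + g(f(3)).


f(g(3)) = -3
g(f(3)) = -3
Sum = -6

-6


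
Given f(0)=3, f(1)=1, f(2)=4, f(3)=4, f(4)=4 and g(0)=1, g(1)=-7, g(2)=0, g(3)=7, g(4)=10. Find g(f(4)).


f(4) = 4
g(4) = 10

10


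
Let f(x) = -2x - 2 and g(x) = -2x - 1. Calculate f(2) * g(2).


f(2) = -6
g(2) = -5
Product = 30

30


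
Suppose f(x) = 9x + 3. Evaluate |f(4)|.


f(4) = 39
|39| = 39

39


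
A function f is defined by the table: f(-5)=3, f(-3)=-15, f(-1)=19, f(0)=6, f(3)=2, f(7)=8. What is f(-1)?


Reading from the table at x = -1

19


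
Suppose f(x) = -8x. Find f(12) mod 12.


f(12) = -96
-96 mod 12 = 0

0


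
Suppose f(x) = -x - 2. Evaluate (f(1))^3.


f(1) = -3
(-3)^3 = -27

-27


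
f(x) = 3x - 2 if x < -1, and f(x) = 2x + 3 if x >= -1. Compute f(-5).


-5 satisfies x < -1
f(-5) = -17

-17


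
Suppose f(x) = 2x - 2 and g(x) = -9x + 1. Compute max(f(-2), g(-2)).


f(-2) = -6
g(-2) = 19
max = 19

19


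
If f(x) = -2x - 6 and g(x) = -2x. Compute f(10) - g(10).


f(10) = -26
g(10) = -20
Difference = -6

-6


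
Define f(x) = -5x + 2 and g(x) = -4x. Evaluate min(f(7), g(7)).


f(7) = -33
g(7) = -28
min = -33

-33


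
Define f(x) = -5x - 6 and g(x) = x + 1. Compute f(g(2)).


-21


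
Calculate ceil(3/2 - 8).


3/2 = 1.5
1.5 - 8 = -6.5
ceil(-6.5) = -6

-6


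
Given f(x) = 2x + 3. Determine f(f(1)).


f(1) = 5
f(5) = 13

13


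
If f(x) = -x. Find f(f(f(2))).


f(2) = -2
f(-2) = 2
f(2) = -2

-2


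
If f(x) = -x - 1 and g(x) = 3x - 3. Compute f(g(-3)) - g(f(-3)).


f(g(-3)) = 11
g(f(-3)) = 3
Difference = 8

8


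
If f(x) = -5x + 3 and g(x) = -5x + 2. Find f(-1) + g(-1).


f(-1) = 8
g(-1) = 7
Sum = 15

15


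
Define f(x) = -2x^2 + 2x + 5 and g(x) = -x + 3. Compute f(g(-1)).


g(-1) = 4
f(4) = (-2)*(4)^2 + 2*(4) + 5 = -19

-19


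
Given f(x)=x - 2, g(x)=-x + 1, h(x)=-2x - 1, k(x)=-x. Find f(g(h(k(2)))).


k(2) = -2
h(-2) = 3
g(3) = -2
f(-2) = -4

-4


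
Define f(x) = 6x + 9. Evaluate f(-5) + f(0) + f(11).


f(-5) = -21
f(0) = 9
f(11) = 75
Sum = 63

63


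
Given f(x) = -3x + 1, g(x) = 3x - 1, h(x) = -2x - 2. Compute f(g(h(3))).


h(3) = -8
g(-8) = -25
f(-25) = 76

76


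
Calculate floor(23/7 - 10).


23/7 = 3.2857
3.2857 - 10 = -6.7143
floor(-6.7143) = -7

-7


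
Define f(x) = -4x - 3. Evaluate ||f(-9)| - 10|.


f(-9) = 33
|33| = 33
|33 - 10| = 23

23


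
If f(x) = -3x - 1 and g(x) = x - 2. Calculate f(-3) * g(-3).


f(-3) = 8
g(-3) = -5
Product = -40

-40


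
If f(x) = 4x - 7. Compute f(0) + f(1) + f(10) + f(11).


f(0) = -7
f(1) = -3
f(10) = 33
f(11) = 37
Sum = 60

60


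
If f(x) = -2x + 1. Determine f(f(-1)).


f(-1) = 3
f(3) = -5

-5


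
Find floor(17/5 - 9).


17/5 = 3.4
3.4 - 9 = -5.6
floor(-5.6) = -6

-6


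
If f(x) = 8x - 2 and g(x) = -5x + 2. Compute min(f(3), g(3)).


-13


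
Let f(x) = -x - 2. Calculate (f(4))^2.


f(4) = -6
(-6)^2 = 36

36


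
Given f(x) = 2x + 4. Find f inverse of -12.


Solve 2x + 4 = -12
x = (-12 - 4) / 2 = -8

-8


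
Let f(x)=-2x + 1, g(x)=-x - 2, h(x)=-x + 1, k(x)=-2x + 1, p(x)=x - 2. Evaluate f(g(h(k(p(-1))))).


p(-1) = -3
k(-3) = 7
h(7) = -6
g(-6) = 4
f(4) = -7

-7


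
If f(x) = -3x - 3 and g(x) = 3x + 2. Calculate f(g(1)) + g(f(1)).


f(g(1)) = -18
g(f(1)) = -16
Sum = -34

-34


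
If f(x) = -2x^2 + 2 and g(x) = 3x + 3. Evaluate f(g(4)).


g(4) = 15
f(15) = (-2)*(15)^2 + 2 = -448

-448


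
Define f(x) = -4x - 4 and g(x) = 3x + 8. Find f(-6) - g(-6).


f(-6) = 20
g(-6) = -10
Difference = 30

30


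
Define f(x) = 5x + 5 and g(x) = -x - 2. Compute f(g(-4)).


g(-4) = 2
f(2) = 15

15


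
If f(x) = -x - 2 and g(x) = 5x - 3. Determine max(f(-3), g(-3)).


f(-3) = 1
g(-3) = -18
max = 1

1


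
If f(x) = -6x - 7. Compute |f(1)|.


f(1) = -13
|-13| = 13

13


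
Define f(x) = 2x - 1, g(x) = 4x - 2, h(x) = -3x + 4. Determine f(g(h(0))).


27


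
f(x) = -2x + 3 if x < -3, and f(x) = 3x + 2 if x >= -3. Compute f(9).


9 satisfies x >= -3
f(9) = 29

29


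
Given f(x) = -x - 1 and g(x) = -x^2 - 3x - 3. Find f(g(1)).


g(1) = -7
f(-7) = 6

6


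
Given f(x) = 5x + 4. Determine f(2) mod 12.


f(2) = 14
14 mod 12 = 2

2


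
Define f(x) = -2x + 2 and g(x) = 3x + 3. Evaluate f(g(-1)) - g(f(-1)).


f(g(-1)) = 2
g(f(-1)) = 15
Difference = -13

-13


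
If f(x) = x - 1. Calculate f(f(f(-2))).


-5


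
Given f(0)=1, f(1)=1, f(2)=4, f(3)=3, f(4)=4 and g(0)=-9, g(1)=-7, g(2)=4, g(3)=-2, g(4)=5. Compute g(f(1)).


f(1) = 1
g(1) = -7

-7


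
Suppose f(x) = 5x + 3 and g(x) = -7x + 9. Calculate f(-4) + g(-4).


20


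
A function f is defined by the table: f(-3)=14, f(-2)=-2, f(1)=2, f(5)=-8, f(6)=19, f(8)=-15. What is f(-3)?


14


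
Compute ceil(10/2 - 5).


10/2 = 5
5 - 5 = 0
ceil(0) = 0

0


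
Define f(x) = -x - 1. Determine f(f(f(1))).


f(1) = -2
f(-2) = 1
f(1) = -2

-2


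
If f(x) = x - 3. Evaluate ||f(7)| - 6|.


f(7) = 4
|4| = 4
|4 - 6| = 2

2


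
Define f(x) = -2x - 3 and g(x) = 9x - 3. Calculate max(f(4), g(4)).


33


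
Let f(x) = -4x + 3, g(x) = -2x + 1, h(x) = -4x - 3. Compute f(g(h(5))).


h(5) = -23
g(-23) = 47
f(47) = -185

-185


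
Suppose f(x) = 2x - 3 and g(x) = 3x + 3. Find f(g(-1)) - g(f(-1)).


f(g(-1)) = -3
g(f(-1)) = -12
Difference = 9

9


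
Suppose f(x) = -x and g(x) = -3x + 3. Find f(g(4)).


g(4) = -9
f(-9) = 9

9


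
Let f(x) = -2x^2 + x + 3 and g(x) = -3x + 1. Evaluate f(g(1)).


g(1) = -2
f(-2) = (-2)*(-2)^2 + 1*(-2) + 3 = -7

-7


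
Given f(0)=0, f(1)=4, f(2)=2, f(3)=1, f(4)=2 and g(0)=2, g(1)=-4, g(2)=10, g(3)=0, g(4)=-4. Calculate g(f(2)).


f(2) = 2
g(2) = 10

10


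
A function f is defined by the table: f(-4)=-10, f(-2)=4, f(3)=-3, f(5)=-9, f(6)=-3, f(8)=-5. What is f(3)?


Reading from the table at x = 3

-3


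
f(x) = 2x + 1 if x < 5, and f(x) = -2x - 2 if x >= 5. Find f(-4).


-4 satisfies x < 5
f(-4) = -7

-7


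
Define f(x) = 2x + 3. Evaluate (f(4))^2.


f(4) = 11
(11)^2 = 121

121


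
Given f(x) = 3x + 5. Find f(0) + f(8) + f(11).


f(0) = 5
f(8) = 29
f(11) = 38
Sum = 72

72


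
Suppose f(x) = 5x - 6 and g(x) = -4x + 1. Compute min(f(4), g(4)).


f(4) = 14
g(4) = -15
min = -15

-15


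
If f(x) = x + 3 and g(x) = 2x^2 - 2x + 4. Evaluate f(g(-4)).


g(-4) = 44
f(44) = 47

47


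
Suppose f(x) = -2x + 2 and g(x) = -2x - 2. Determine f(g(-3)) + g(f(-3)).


f(g(-3)) = -6
g(f(-3)) = -18
Sum = -24

-24


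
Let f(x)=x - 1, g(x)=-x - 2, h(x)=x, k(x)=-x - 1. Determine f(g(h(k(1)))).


k(1) = -2
h(-2) = -2
g(-2) = 0
f(0) = -1

-1


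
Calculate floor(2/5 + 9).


2/5 = 0.4
0.4 + 9 = 9.4
floor(9.4) = 9

9


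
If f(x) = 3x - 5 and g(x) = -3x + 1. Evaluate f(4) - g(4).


f(4) = 7
g(4) = -11
Difference = 18

18


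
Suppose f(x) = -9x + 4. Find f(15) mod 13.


12


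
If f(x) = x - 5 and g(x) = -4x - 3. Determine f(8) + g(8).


f(8) = 3
g(8) = -35
Sum = -32

-32


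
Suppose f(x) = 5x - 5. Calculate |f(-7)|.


f(-7) = -40
|-40| = 40

40


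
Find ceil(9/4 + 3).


9/4 = 2.25
2.25 + 3 = 5.25
ceil(5.25) = 6

6


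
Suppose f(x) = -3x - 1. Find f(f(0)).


f(0) = -1
f(-1) = 2

2


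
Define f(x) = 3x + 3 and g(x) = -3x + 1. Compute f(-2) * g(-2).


f(-2) = -3
g(-2) = 7
Product = -21

-21


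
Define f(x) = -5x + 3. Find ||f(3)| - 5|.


f(3) = -12
|-12| = 12
|12 - 5| = 7

7


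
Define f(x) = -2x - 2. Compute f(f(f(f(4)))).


f(4) = -10
f(-10) = 18
f(18) = -38
f(-38) = 74

74


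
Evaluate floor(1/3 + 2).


2


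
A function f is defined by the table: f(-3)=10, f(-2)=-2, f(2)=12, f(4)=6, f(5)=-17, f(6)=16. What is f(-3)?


Reading from the table at x = -3

10


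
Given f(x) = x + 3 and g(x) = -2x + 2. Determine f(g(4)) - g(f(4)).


9


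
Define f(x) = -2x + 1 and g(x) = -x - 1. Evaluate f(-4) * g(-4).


27


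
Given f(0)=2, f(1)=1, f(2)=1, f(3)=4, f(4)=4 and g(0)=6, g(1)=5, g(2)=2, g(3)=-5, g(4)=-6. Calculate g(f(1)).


f(1) = 1
g(1) = 5

5


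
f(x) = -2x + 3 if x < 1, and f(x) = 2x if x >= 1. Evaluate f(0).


0 satisfies x < 1
f(0) = 3

3


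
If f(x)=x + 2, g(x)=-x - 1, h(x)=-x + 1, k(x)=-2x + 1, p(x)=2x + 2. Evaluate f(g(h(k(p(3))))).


p(3) = 8
k(8) = -15
h(-15) = 16
g(16) = -17
f(-17) = -15

-15


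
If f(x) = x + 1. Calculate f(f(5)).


7


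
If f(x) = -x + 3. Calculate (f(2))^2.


f(2) = 1
(1)^2 = 1

1


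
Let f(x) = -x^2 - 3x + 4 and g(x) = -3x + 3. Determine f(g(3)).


-14


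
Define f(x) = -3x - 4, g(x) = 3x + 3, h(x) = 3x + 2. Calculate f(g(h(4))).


h(4) = 14
g(14) = 45
f(45) = -139

-139


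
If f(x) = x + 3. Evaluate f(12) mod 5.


0


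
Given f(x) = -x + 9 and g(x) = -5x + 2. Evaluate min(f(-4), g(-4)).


f(-4) = 13
g(-4) = 22
min = 13

13


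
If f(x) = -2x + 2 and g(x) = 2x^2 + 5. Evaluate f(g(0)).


g(0) = 5
f(5) = -8

-8


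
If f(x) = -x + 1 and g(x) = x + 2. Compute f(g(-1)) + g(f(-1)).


f(g(-1)) = 0
g(f(-1)) = 4
Sum = 4

4


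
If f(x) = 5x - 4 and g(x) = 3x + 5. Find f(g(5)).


g(5) = 20
f(20) = 96

96


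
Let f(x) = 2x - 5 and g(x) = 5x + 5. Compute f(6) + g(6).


f(6) = 7
g(6) = 35
Sum = 42

42


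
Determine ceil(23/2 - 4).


23/2 = 11.5
11.5 - 4 = 7.5
ceil(7.5) = 8

8


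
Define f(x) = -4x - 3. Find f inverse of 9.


Solve -4x - 3 = 9
x = (9 + 3) / (-4) = -3

-3


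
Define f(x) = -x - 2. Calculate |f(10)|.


f(10) = -12
|-12| = 12

12


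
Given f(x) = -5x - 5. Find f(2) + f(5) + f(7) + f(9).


f(2) = -15
f(5) = -30
f(7) = -40
f(9) = -50
Sum = -135

-135


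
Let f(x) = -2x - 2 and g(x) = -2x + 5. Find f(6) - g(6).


f(6) = -14
g(6) = -7
Difference = -7

-7


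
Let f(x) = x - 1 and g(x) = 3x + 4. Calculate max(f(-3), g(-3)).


f(-3) = -4
g(-3) = -5
max = -4

-4


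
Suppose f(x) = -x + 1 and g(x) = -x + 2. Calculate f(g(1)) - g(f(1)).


f(g(1)) = 0
g(f(1)) = 2
Difference = -2

-2


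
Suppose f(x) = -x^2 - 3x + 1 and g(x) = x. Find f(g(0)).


1


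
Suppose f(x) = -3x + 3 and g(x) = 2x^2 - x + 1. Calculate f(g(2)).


g(2) = 7
f(7) = -18

-18


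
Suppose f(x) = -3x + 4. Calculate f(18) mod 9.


f(18) = -50
-50 mod 9 = 4

4


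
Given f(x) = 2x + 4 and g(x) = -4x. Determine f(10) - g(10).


f(10) = 24
g(10) = -40
Difference = 64

64


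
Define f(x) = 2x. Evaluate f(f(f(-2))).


f(-2) = -4
f(-4) = -8
f(-8) = -16

-16


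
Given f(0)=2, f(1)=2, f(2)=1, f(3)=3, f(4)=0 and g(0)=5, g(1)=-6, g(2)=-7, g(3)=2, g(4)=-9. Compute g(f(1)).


f(1) = 2
g(2) = -7

-7


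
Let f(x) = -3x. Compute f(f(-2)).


f(-2) = 6
f(6) = -18

-18


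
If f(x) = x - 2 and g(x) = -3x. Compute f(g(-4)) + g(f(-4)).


f(g(-4)) = 10
g(f(-4)) = 18
Sum = 28

28


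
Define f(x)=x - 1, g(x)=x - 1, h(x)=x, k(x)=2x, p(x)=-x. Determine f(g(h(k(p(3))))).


-8


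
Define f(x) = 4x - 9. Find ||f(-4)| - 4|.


21


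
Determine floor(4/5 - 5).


-5


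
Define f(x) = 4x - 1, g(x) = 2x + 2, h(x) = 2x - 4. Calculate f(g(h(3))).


h(3) = 2
g(2) = 6
f(6) = 23

23
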